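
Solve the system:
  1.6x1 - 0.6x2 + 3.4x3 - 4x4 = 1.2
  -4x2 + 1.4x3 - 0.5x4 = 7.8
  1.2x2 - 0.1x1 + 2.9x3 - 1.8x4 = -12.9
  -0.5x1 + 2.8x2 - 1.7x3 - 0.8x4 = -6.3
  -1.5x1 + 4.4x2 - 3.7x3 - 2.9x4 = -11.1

Row-reduce the augmented matrix:
R1 ← R1 / (8/5).
R3 ← R3 + 1/10·R1.
R4 ← R4 + 1/2·R1.
R5 ← R5 + 3/2·R1.
R2 ← R2 / (-4).
R1 ← R1 + 3/8·R2.
R3 ← R3 − 93/80·R2.
R4 ← R4 − 209/80·R2.
R5 ← R5 − 307/80·R2.
R3 ← R3 / (5631/1600).
R1 ← R1 − 319/160·R3.
R2 ← R2 + 7/20·R3.
R4 ← R4 − 443/1600·R3.
R5 ← R5 − 1329/1600·R3.
R4 ← R4 / (-124099/56310).
R1 ← R1 + 13621/11262·R4.
R2 ← R2 + 1051/11262·R4.
R3 ← R3 + 7025/11262·R4.
R5 ← R5 + 124099/18770·R4.
R5 reduces to 0 = 0, so the extra equation is consistent.
Reading off the reduced rows gives x1 = 6, x2 = -3, x3 = -3, x4 = 0.

x1 = 6, x2 = -3, x3 = -3, x4 = 0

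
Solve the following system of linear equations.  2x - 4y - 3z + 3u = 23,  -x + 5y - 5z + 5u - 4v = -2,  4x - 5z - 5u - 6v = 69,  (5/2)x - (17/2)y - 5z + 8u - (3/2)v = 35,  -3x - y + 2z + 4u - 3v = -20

no solution

Row-reduce:
R1 ← R1 / (2).
R2 ← R2 + 1·R1.
R3 ← R3 − 4·R1.
R4 ← R4 − 5/2·R1.
R5 ← R5 + 3·R1.
R2 ← R2 / (3).
R1 ← R1 + 2·R2.
R3 ← R3 − 8·R2.
R4 ← R4 + 7/2·R2.
R5 ← R5 + 7·R2.
R3 ← R3 / (55/3).
R1 ← R1 + 35/6·R3.
R2 ← R2 + 13/6·R3.
R4 ← R4 + 53/6·R3.
R5 ← R5 + 53/3·R3.
R4 ← R4 / (-20/11).
R1 ← R1 + 35/11·R4.
R2 ← R2 + 13/11·R4.
R3 ← R3 + 17/11·R4.
R5 ← R5 + 40/11·R4.
Row 5 reduces to 0 = 2, a contradiction. The system is inconsistent.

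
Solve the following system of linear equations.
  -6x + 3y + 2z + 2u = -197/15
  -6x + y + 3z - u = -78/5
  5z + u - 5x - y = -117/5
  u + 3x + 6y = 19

Row-reduce the augmented matrix:
R1 ← R1 / (-6).
R2 ← R2 + 6·R1.
R3 ← R3 + 5·R1.
R4 ← R4 − 3·R1.
R2 ← R2 / (-2).
R1 ← R1 + 1/2·R2.
R3 ← R3 + 7/2·R2.
R4 ← R4 − 15/2·R2.
R3 ← R3 / (19/12).
R1 ← R1 + 7/12·R3.
R2 ← R2 + 1/2·R3.
R4 ← R4 − 19/4·R3.
R4 ← R4 / (-23).
R1 ← R1 − 40/19·R4.
R2 ← R2 − 56/19·R4.
R3 ← R3 − 55/19·R4.
Reading off the reduced rows gives x = 7/3, y = 11/5, z = -5/3, u = -6/5.

x = 7/3, y = 11/5, z = -5/3, u = -6/5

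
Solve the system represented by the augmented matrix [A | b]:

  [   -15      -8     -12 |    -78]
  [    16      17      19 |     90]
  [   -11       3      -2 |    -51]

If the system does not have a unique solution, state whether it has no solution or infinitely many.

x_1 = 6, x_2 = 3, x_3 = -3

Row-reduce the augmented matrix:
R1 ← R1 / (-15).
R2 ← R2 − 16·R1.
R3 ← R3 + 11·R1.
R2 ← R2 / (127/15).
R1 ← R1 − 8/15·R2.
R3 ← R3 − 133/15·R2.
R3 ← R3 / (39/127).
R1 ← R1 − 52/127·R3.
R2 ← R2 − 93/127·R3.
Reading off the reduced rows gives x_1 = 6, x_2 = 3, x_3 = -3.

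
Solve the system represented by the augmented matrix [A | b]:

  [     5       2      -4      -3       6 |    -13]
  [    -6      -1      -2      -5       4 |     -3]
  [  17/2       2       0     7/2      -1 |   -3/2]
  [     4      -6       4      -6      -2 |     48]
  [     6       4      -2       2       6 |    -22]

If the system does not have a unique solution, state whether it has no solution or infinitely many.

Row-reduce:
R1 ← R1 / (5).
R2 ← R2 + 6·R1.
R3 ← R3 − 17/2·R1.
R4 ← R4 − 4·R1.
R5 ← R5 − 6·R1.
R2 ← R2 / (7/5).
R1 ← R1 − 2/5·R2.
R3 ← R3 + 7/5·R2.
R4 ← R4 + 38/5·R2.
R5 ← R5 − 8/5·R2.
Swap R3 and R4.
R3 ← R3 / (-208/7).
R1 ← R1 − 8/7·R3.
R2 ← R2 + 34/7·R3.
R5 ← R5 − 74/7·R3.
Swap R4 and R5.
R4 ← R4 / (-32/13).
R1 ← R1 + 1/13·R4.
R2 ← R2 − 27/13·R4.
R3 ← R3 − 22/13·R4.
Row 5 reduces to 0 = 2, a contradiction. The system is inconsistent.

no solution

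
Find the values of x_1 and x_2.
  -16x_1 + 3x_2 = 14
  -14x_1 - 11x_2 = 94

x_1 = -2, x_2 = -6

Row-reduce the augmented matrix:
R1 ← R1 / (-16).
R2 ← R2 + 14·R1.
R2 ← R2 / (-109/8).
R1 ← R1 + 3/16·R2.
Reading off the reduced rows gives x_1 = -2, x_2 = -6.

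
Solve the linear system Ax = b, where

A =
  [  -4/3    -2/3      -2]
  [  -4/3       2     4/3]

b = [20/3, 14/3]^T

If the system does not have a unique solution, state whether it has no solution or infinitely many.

Row-reduce:
R1 ← R1 / (-4/3).
R2 ← R2 + 4/3·R1.
R2 ← R2 / (8/3).
R1 ← R1 − 1/2·R2.
Rank is 2 with 3 unknowns, leaving x_3 free.

infinitely many solutions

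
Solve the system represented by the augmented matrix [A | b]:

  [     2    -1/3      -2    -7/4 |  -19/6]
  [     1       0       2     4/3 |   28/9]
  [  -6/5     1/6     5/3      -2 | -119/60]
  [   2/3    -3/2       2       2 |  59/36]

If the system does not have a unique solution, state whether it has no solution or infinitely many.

x_1 = 1/3, x_2 = 3/2, x_3 = 1/2, x_4 = 4/3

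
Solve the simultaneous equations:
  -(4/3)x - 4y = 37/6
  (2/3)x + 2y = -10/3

Row-reduce:
R1 ← R1 / (-4/3).
R2 ← R2 − 2/3·R1.
Row 2 reduces to 0 = -1/4, a contradiction. The system is inconsistent.

no solution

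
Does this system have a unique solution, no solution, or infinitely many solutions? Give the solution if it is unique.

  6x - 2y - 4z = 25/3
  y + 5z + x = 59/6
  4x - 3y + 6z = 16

x = 5/2, y = 2/3, z = 4/3

Row-reduce the augmented matrix:
R1 ← R1 / (6).
R2 ← R2 − 1·R1.
R3 ← R3 − 4·R1.
R2 ← R2 / (4/3).
R1 ← R1 + 1/3·R2.
R3 ← R3 + 5/3·R2.
R3 ← R3 / (63/4).
R1 ← R1 − 3/4·R3.
R2 ← R2 − 17/4·R3.
Reading off the reduced rows gives x = 5/2, y = 2/3, z = 4/3.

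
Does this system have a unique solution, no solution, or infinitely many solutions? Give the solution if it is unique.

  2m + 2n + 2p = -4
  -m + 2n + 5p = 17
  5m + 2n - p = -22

Row-reduce:
R1 ← R1 / (2).
R2 ← R2 + 1·R1.
R3 ← R3 − 5·R1.
R2 ← R2 / (3).
R1 ← R1 − 1·R2.
R3 ← R3 + 3·R2.
Row 3 reduces to 0 = 3, a contradiction. The system is inconsistent.

no solution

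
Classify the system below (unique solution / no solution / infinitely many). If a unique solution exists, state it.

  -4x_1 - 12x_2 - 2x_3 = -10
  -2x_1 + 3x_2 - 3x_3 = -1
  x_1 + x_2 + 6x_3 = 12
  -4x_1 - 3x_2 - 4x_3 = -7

no solution

Row-reduce:
R1 ← R1 / (-4).
R2 ← R2 + 2·R1.
R3 ← R3 − 1·R1.
R4 ← R4 + 4·R1.
R2 ← R2 / (9).
R1 ← R1 − 3·R2.
R3 ← R3 + 2·R2.
R4 ← R4 − 9·R2.
R3 ← R3 / (91/18).
R1 ← R1 − 7/6·R3.
R2 ← R2 + 2/9·R3.
Row 4 reduces to 0 = -1, a contradiction. The system is inconsistent.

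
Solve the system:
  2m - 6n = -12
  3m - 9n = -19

Row-reduce:
R1 ← R1 / (2).
R2 ← R2 − 3·R1.
Row 2 reduces to 0 = -1, a contradiction. The system is inconsistent.

no solution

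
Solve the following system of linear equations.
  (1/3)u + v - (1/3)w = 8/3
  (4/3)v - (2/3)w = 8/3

infinitely many solutions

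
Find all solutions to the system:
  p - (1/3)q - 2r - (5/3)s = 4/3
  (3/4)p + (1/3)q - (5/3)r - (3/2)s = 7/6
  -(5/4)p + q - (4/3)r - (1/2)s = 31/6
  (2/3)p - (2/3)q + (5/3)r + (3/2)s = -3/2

p = 0, q = 1, r = -5, s = 5

Row-reduce the augmented matrix:
R2 ← R2 − 3/4·R1.
R3 ← R3 + 5/4·R1.
R4 ← R4 − 2/3·R1.
R2 ← R2 / (7/12).
R1 ← R1 + 1/3·R2.
R3 ← R3 − 7/12·R2.
R4 ← R4 + 4/9·R2.
R3 ← R3 / (-11/3).
R1 ← R1 + 44/21·R3.
R2 ← R2 + 2/7·R3.
R4 ← R4 − 181/63·R3.
R4 ← R4 / (821/1386).
R1 ← R1 + 10/21·R4.
R2 ← R2 + 19/77·R4.
R3 ← R3 − 7/11·R4.
Reading off the reduced rows gives p = 0, q = 1, r = -5, s = 5.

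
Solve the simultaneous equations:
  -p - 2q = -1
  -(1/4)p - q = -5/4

Row-reduce the augmented matrix:
R1 ← R1 / (-1).
R2 ← R2 + 1/4·R1.
R2 ← R2 / (-1/2).
R1 ← R1 − 2·R2.
Reading off the reduced rows gives p = -3, q = 2.

p = -3, q = 2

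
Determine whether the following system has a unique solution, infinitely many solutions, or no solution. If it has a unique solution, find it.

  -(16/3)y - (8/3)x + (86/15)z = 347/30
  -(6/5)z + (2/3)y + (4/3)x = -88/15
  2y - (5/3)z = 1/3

no solution

Row-reduce:
R1 ← R1 / (-8/3).
R2 ← R2 − 4/3·R1.
R2 ← R2 / (-2).
R1 ← R1 − 2·R2.
R3 ← R3 − 2·R2.
Row 3 reduces to 0 = 1/4, a contradiction. The system is inconsistent.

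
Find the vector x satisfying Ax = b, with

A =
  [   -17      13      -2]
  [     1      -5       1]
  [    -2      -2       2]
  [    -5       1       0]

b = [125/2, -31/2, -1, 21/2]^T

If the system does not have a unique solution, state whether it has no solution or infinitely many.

x_1 = -3/2, x_2 = 3, x_3 = 1

Row-reduce the augmented matrix:
R1 ← R1 / (-17).
R2 ← R2 − 1·R1.
R3 ← R3 + 2·R1.
R4 ← R4 + 5·R1.
R2 ← R2 / (-72/17).
R1 ← R1 + 13/17·R2.
R3 ← R3 + 60/17·R2.
R4 ← R4 + 48/17·R2.
R3 ← R3 / (3/2).
R1 ← R1 + 1/24·R3.
R2 ← R2 + 5/24·R3.
R4 reduces to 0 = 0, so the extra equation is consistent.
Reading off the reduced rows gives x_1 = -3/2, x_2 = 3, x_3 = 1.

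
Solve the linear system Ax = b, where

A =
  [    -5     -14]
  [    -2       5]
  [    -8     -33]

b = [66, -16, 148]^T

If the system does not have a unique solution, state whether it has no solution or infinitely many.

x_1 = -2, x_2 = -4

Row-reduce the augmented matrix:
R1 ← R1 / (-5).
R2 ← R2 + 2·R1.
R3 ← R3 + 8·R1.
R2 ← R2 / (53/5).
R1 ← R1 − 14/5·R2.
R3 ← R3 + 53/5·R2.
R3 reduces to 0 = 0, so the extra equation is consistent.
Reading off the reduced rows gives x_1 = -2, x_2 = -4.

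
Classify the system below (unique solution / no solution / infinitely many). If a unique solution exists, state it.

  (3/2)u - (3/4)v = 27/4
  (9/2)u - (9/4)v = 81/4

infinitely many solutions

Row-reduce:
R1 ← R1 / (3/2).
R2 ← R2 − 9/2·R1.
Rank is 1 with 2 unknowns, leaving v free.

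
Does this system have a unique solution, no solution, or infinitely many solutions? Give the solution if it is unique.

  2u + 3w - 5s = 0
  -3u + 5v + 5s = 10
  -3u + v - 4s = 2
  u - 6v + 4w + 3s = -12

Row-reduce the augmented matrix:
R1 ← R1 / (2).
R2 ← R2 + 3·R1.
R3 ← R3 + 3·R1.
R4 ← R4 − 1·R1.
R2 ← R2 / (5).
R3 ← R3 − 1·R2.
R4 ← R4 + 6·R2.
R3 ← R3 / (18/5).
R1 ← R1 − 3/2·R3.
R2 ← R2 − 9/10·R3.
R4 ← R4 − 79/10·R3.
R4 ← R4 / (959/36).
R1 ← R1 − 25/12·R4.
R2 ← R2 − 9/4·R4.
R3 ← R3 + 55/18·R4.
Reading off the reduced rows gives u = 0, v = 2, w = 0, s = 0.

u = 0, v = 2, w = 0, s = 0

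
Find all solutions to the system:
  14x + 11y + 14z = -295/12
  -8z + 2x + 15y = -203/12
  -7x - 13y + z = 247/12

Row-reduce the augmented matrix:
R1 ← R1 / (14).
R2 ← R2 − 2·R1.
R3 ← R3 + 7·R1.
R2 ← R2 / (94/7).
R1 ← R1 − 11/14·R2.
R3 ← R3 + 15/2·R2.
R3 ← R3 / (227/94).
R1 ← R1 − 149/94·R3.
R2 ← R2 + 35/47·R3.
Reading off the reduced rows gives x = -3/2, y = -3/4, z = 1/3.

x = -3/2, y = -3/4, z = 1/3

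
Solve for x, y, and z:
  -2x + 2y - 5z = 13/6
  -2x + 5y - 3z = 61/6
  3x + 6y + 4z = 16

x = 0, y = 7/3, z = 1/2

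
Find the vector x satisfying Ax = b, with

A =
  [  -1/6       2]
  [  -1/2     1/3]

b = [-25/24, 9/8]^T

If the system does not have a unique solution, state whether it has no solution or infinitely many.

x_1 = -11/4, x_2 = -3/4

Row-reduce the augmented matrix:
R1 ← R1 / (-1/6).
R2 ← R2 + 1/2·R1.
R2 ← R2 / (-17/3).
R1 ← R1 + 12·R2.
Reading off the reduced rows gives x_1 = -11/4, x_2 = -3/4.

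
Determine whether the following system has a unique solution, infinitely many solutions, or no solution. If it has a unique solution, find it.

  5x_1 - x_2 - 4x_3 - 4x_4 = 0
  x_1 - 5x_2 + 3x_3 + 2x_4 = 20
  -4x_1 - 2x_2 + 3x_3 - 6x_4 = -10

Row-reduce:
R1 ← R1 / (5).
R2 ← R2 − 1·R1.
R3 ← R3 + 4·R1.
R2 ← R2 / (-24/5).
R1 ← R1 + 1/5·R2.
R3 ← R3 + 14/5·R2.
R3 ← R3 / (-29/12).
R1 ← R1 + 23/24·R3.
R2 ← R2 + 19/24·R3.
Rank is 3 with 4 unknowns, leaving x_4 free.

infinitely many solutions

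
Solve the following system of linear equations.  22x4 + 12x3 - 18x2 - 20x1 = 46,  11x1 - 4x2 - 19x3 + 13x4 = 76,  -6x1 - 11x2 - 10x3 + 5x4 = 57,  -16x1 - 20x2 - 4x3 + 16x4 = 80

infinitely many solutions

Row-reduce:
R1 ← R1 / (-20).
R2 ← R2 − 11·R1.
R3 ← R3 + 6·R1.
R4 ← R4 + 16·R1.
R2 ← R2 / (-139/10).
R1 ← R1 − 9/10·R2.
R3 ← R3 + 28/5·R2.
R4 ← R4 + 28/5·R2.
R3 ← R3 / (-1196/139).
R1 ← R1 + 195/139·R3.
R2 ← R2 − 124/139·R3.
R4 ← R4 + 1196/139·R3.
Rank is 3 with 4 unknowns, leaving x4 free.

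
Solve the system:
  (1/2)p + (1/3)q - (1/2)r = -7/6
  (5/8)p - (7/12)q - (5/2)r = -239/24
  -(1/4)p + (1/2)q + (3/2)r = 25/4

infinitely many solutions

Row-reduce:
R1 ← R1 / (1/2).
R2 ← R2 − 5/8·R1.
R3 ← R3 + 1/4·R1.
R2 ← R2 / (-1).
R1 ← R1 − 2/3·R2.
R3 ← R3 − 2/3·R2.
Rank is 2 with 3 unknowns, leaving r free.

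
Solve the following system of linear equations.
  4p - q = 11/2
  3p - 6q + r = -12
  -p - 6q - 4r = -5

p = 2, q = 5/2, r = -3

Row-reduce the augmented matrix:
R1 ← R1 / (4).
R2 ← R2 − 3·R1.
R3 ← R3 + 1·R1.
R2 ← R2 / (-21/4).
R1 ← R1 + 1/4·R2.
R3 ← R3 + 25/4·R2.
R3 ← R3 / (-109/21).
R1 ← R1 + 1/21·R3.
R2 ← R2 + 4/21·R3.
Reading off the reduced rows gives p = 2, q = 5/2, r = -3.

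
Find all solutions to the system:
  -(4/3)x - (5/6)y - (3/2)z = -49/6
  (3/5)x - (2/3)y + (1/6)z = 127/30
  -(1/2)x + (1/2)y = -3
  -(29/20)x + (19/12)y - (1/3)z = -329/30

no solution

Row-reduce:
R1 ← R1 / (-4/3).
R2 ← R2 − 3/5·R1.
R3 ← R3 + 1/2·R1.
R4 ← R4 + 29/20·R1.
R2 ← R2 / (-25/24).
R1 ← R1 − 5/8·R2.
R3 ← R3 − 13/16·R2.
R4 ← R4 − 239/96·R2.
R3 ← R3 / (83/500).
R1 ← R1 − 41/50·R3.
R2 ← R2 − 61/125·R3.
R4 ← R4 − 83/1000·R3.
Row 4 reduces to 0 = -1, a contradiction. The system is inconsistent.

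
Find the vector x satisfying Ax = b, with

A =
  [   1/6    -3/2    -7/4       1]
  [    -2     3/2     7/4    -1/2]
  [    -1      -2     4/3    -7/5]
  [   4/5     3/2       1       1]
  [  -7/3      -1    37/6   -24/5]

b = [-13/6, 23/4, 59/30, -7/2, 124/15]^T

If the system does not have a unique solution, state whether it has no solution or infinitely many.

Row-reduce the augmented matrix:
R1 ← R1 / (1/6).
R2 ← R2 + 2·R1.
R3 ← R3 + 1·R1.
R4 ← R4 − 4/5·R1.
R5 ← R5 + 7/3·R1.
R2 ← R2 / (-33/2).
R1 ← R1 + 9·R2.
R3 ← R3 + 11·R2.
R4 ← R4 − 87/10·R2.
R5 ← R5 + 22·R2.
R3 ← R3 / (11/3).
R2 ← R2 − 7/6·R3.
R4 ← R4 + 3/4·R3.
R5 ← R5 − 22/3·R3.
R4 ← R4 / (18/11).
R1 ← R1 + 3/11·R4.
R2 ← R2 − 46/165·R4.
R3 ← R3 + 46/55·R4.
R5 reduces to 0 = 0, so the extra equation is consistent.
Reading off the reduced rows gives x_1 = -5/2, x_2 = 1, x_3 = -1, x_4 = -2.

x_1 = -5/2, x_2 = 1, x_3 = -1, x_4 = -2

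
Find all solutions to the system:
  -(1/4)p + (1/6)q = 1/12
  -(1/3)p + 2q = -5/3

Row-reduce the augmented matrix:
R1 ← R1 / (-1/4).
R2 ← R2 + 1/3·R1.
R2 ← R2 / (16/9).
R1 ← R1 + 2/3·R2.
Reading off the reduced rows gives p = -1, q = -1.

p = -1, q = -1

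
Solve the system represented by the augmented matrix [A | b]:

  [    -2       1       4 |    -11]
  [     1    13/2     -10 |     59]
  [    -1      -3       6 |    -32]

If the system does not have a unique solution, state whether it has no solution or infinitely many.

Row-reduce:
R1 ← R1 / (-2).
R2 ← R2 − 1·R1.
R3 ← R3 + 1·R1.
R2 ← R2 / (7).
R1 ← R1 + 1/2·R2.
R3 ← R3 + 7/2·R2.
Row 3 reduces to 0 = 1/4, a contradiction. The system is inconsistent.

no solution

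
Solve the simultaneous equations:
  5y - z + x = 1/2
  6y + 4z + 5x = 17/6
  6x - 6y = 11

x = 3/2, y = -1/3, z = -2/3

Row-reduce the augmented matrix:
R2 ← R2 − 5·R1.
R3 ← R3 − 6·R1.
R2 ← R2 / (-19).
R1 ← R1 − 5·R2.
R3 ← R3 + 36·R2.
R3 ← R3 / (-210/19).
R1 ← R1 − 26/19·R3.
R2 ← R2 + 9/19·R3.
Reading off the reduced rows gives x = 3/2, y = -1/3, z = -2/3.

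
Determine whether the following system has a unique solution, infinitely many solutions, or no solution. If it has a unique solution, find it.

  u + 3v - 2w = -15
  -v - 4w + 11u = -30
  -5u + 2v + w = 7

no solution

Row-reduce:
R2 ← R2 − 11·R1.
R3 ← R3 + 5·R1.
R2 ← R2 / (-34).
R1 ← R1 − 3·R2.
R3 ← R3 − 17·R2.
Row 3 reduces to 0 = -1/2, a contradiction. The system is inconsistent.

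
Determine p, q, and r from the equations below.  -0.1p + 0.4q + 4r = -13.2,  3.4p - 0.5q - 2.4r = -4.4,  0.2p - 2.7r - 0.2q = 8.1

Row-reduce the augmented matrix:
R1 ← R1 / (-1/10).
R2 ← R2 − 17/5·R1.
R3 ← R3 − 1/5·R1.
R2 ← R2 / (131/10).
R1 ← R1 + 4·R2.
R3 ← R3 − 3/5·R2.
R3 ← R3 / (-1073/1310).
R1 ← R1 − 104/131·R3.
R2 ← R2 − 1336/131·R3.
Reading off the reduced rows gives p = -4, q = -4, r = -3.

p = -4, q = -4, r = -3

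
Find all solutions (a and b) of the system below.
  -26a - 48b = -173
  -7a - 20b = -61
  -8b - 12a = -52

no solution

Row-reduce:
R1 ← R1 / (-26).
R2 ← R2 + 7·R1.
R3 ← R3 + 12·R1.
R2 ← R2 / (-92/13).
R1 ← R1 − 24/13·R2.
R3 ← R3 − 184/13·R2.
Row 3 reduces to 0 = -1, a contradiction. The system is inconsistent.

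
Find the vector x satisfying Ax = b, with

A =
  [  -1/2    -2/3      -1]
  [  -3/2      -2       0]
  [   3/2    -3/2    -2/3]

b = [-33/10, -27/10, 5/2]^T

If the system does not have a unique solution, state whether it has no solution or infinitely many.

Row-reduce the augmented matrix:
R1 ← R1 / (-1/2).
R2 ← R2 + 3/2·R1.
R3 ← R3 − 3/2·R1.
Swap R2 and R3.
R2 ← R2 / (-7/2).
R1 ← R1 − 4/3·R2.
R3 ← R3 / (3).
R1 ← R1 − 38/63·R3.
R2 ← R2 − 22/21·R3.
Reading off the reduced rows gives x_1 = 7/3, x_2 = -2/5, x_3 = 12/5.

x_1 = 7/3, x_2 = -2/5, x_3 = 12/5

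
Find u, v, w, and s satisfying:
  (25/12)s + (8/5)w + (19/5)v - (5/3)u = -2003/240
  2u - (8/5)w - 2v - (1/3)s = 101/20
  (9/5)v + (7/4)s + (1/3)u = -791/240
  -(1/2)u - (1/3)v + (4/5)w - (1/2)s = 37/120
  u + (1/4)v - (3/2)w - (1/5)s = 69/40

Row-reduce the augmented matrix:
R1 ← R1 / (-5/3).
R2 ← R2 − 2·R1.
R3 ← R3 − 1/3·R1.
R4 ← R4 + 1/2·R1.
R5 ← R5 − 1·R1.
R2 ← R2 / (64/25).
R1 ← R1 + 57/25·R2.
R3 ← R3 − 64/25·R2.
R4 ← R4 + 221/150·R2.
R5 ← R5 − 253/100·R2.
Swap R3 and R4.
R3 ← R3 / (121/240).
R1 ← R1 + 27/40·R3.
R2 ← R2 − 1/8·R3.
R5 ← R5 + 137/160·R3.
Swap R4 and R5.
R4 ← R4 / (-17117/19360).
R1 ← R1 − 102/121·R4.
R2 ← R2 − 395/484·R4.
R3 ← R3 − 1405/5808·R4.
R5 reduces to 0 = 0, so the extra equation is consistent.
Reading off the reduced rows gives u = 2, v = -1/2, w = 1/3, s = -7/4.

u = 2, v = -1/2, w = 1/3, s = -7/4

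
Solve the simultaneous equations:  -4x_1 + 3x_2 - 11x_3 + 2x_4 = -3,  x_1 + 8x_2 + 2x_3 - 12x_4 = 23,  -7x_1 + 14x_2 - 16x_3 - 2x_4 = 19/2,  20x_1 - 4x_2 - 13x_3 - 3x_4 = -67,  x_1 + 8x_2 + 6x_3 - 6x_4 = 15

no solution

Row-reduce:
R1 ← R1 / (-4).
R2 ← R2 − 1·R1.
R3 ← R3 + 7·R1.
R4 ← R4 − 20·R1.
R5 ← R5 − 1·R1.
R2 ← R2 / (35/4).
R1 ← R1 + 3/4·R2.
R3 ← R3 − 35/4·R2.
R4 ← R4 − 11·R2.
R5 ← R5 − 35/4·R2.
R3 ← R3 / (4).
R1 ← R1 − 94/35·R3.
R2 ← R2 + 3/35·R3.
R4 ← R4 + 2347/35·R3.
R5 ← R5 − 4·R3.
R4 ← R4 / (8543/70).
R1 ← R1 + 193/35·R4.
R2 ← R2 + 83/70·R4.
R3 ← R3 − 3/2·R4.
Row 5 reduces to 0 = -1/2, a contradiction. The system is inconsistent.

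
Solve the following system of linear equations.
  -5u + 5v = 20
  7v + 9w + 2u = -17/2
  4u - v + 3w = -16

no solution

Row-reduce:
R1 ← R1 / (-5).
R2 ← R2 − 2·R1.
R3 ← R3 − 4·R1.
R2 ← R2 / (9).
R1 ← R1 + 1·R2.
R3 ← R3 − 3·R2.
Row 3 reduces to 0 = 1/6, a contradiction. The system is inconsistent.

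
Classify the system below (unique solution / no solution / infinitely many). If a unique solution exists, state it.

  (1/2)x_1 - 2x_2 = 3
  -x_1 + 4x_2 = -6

Row-reduce:
R1 ← R1 / (1/2).
R2 ← R2 + 1·R1.
Rank is 1 with 2 unknowns, leaving x_2 free.

infinitely many solutions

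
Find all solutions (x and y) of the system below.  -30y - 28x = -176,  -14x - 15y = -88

infinitely many solutions

Row-reduce:
R1 ← R1 / (-28).
R2 ← R2 + 14·R1.
Rank is 1 with 2 unknowns, leaving y free.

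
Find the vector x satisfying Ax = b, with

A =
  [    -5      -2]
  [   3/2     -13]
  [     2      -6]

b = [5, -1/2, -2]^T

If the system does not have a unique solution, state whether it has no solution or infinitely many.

no solution

Row-reduce:
R1 ← R1 / (-5).
R2 ← R2 − 3/2·R1.
R3 ← R3 − 2·R1.
R2 ← R2 / (-68/5).
R1 ← R1 − 2/5·R2.
R3 ← R3 + 34/5·R2.
Row 3 reduces to 0 = -1/2, a contradiction. The system is inconsistent.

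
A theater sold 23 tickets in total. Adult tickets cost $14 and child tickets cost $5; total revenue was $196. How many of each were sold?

adult tickets: 9, child tickets: 14

Let a = adult tickets, c = child tickets.
  a + c = 23
  5c + 14a = 196
Row-reduce the augmented matrix:
R2 ← R2 − 14·R1.
R2 ← R2 / (-9).
R1 ← R1 − 1·R2.
Reading off the reduced rows gives a = 9, c = 14.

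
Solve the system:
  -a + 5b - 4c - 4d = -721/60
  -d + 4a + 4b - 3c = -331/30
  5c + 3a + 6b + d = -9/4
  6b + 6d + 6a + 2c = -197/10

a = 3/4, b = -7/3, c = 12/5, d = -5/2

Row-reduce the augmented matrix:
R1 ← R1 / (-1).
R2 ← R2 − 4·R1.
R3 ← R3 − 3·R1.
R4 ← R4 − 6·R1.
R2 ← R2 / (24).
R1 ← R1 + 5·R2.
R3 ← R3 − 21·R2.
R4 ← R4 − 36·R2.
R3 ← R3 / (77/8).
R1 ← R1 − 1/24·R3.
R2 ← R2 + 19/24·R3.
R4 ← R4 − 13/2·R3.
R4 ← R4 / (376/77).
R1 ← R1 − 34/77·R4.
R2 ← R2 + 30/77·R4.
R3 ← R3 − 31/77·R4.
Reading off the reduced rows gives a = 3/4, b = -7/3, c = 12/5, d = -5/2.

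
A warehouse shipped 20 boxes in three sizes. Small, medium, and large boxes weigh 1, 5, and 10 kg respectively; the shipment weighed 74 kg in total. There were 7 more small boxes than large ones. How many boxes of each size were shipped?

small boxes: 9, medium boxes: 9, large boxes: 2

Let s = small boxes, m = medium boxes, l = large boxes.
  s + m + l = 20
  s + 5m + 10l = 74
  s - l = 7
Row-reduce the augmented matrix:
R2 ← R2 − 1·R1.
R3 ← R3 − 1·R1.
R2 ← R2 / (4).
R1 ← R1 − 1·R2.
R3 ← R3 + 1·R2.
R3 ← R3 / (1/4).
R1 ← R1 + 5/4·R3.
R2 ← R2 − 9/4·R3.
Reading off the reduced rows gives s = 9, m = 9, l = 2.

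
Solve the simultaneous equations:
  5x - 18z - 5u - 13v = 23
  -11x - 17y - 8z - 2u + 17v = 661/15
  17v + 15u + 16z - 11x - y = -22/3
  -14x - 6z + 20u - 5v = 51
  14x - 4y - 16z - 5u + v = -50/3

x = -3, y = -1, z = -4/3, u = -1/5, v = -1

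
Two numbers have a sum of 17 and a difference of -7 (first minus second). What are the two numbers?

Let x = first number, y = second number.
  y + x = 17
  x - y = -7
From equation 1: x = 17 − y.
Substitute into equation 2 and solve: y = 12.
Then x = 5.

first number: 5, second number: 12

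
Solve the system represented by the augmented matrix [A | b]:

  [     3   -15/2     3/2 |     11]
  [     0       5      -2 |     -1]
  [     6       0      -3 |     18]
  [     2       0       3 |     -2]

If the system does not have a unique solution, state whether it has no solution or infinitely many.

no solution

Row-reduce:
R1 ← R1 / (3).
R3 ← R3 − 6·R1.
R4 ← R4 − 2·R1.
R2 ← R2 / (5).
R1 ← R1 + 5/2·R2.
R3 ← R3 − 15·R2.
R4 ← R4 − 5·R2.
Swap R3 and R4.
R3 ← R3 / (4).
R1 ← R1 + 1/2·R3.
R2 ← R2 + 2/5·R3.
Row 4 reduces to 0 = -1, a contradiction. The system is inconsistent.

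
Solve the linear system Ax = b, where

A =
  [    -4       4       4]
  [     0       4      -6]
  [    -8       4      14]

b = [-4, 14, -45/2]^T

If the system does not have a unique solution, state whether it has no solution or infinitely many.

Row-reduce:
R1 ← R1 / (-4).
R3 ← R3 + 8·R1.
R2 ← R2 / (4).
R1 ← R1 + 1·R2.
R3 ← R3 + 4·R2.
Row 3 reduces to 0 = -1/2, a contradiction. The system is inconsistent.

no solution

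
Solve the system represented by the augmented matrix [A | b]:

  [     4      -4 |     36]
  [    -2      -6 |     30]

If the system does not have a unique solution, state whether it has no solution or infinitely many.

x_1 = 3, x_2 = -6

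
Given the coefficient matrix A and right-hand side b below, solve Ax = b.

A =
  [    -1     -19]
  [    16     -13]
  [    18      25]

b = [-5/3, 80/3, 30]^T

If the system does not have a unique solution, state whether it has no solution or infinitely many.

x_1 = 5/3, x_2 = 0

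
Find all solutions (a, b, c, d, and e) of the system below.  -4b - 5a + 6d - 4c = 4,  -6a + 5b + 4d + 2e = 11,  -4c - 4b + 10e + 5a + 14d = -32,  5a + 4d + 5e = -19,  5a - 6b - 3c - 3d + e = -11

Row-reduce:
R1 ← R1 / (-5).
R2 ← R2 + 6·R1.
R3 ← R3 − 5·R1.
R4 ← R4 − 5·R1.
R5 ← R5 − 5·R1.
R2 ← R2 / (49/5).
R1 ← R1 − 4/5·R2.
R3 ← R3 + 8·R2.
R4 ← R4 + 4·R2.
R5 ← R5 + 10·R2.
R3 ← R3 / (-200/49).
R1 ← R1 − 20/49·R3.
R2 ← R2 − 24/49·R3.
R4 ← R4 + 100/49·R3.
R5 ← R5 + 103/49·R3.
Swap R4 and R5.
R4 ← R4 / (-461/50).
R1 ← R1 − 4/5·R4.
R2 ← R2 − 44/25·R4.
R3 ← R3 + 213/50·R4.
Row 5 reduces to 0 = -1, a contradiction. The system is inconsistent.

no solution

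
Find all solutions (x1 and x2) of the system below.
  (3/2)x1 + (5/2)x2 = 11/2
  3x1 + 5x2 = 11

Row-reduce:
R1 ← R1 / (3/2).
R2 ← R2 − 3·R1.
Rank is 1 with 2 unknowns, leaving x2 free.

infinitely many solutions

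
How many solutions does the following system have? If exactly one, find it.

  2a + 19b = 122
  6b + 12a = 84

a = 4, b = 6

Row-reduce the augmented matrix:
R1 ← R1 / (2).
R2 ← R2 − 12·R1.
R2 ← R2 / (-108).
R1 ← R1 − 19/2·R2.
Reading off the reduced rows gives a = 4, b = 6.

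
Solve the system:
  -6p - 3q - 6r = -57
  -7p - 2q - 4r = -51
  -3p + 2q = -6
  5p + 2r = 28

no solution

Row-reduce:
R1 ← R1 / (-6).
R2 ← R2 + 7·R1.
R3 ← R3 + 3·R1.
R4 ← R4 − 5·R1.
R2 ← R2 / (3/2).
R1 ← R1 − 1/2·R2.
R3 ← R3 − 7/2·R2.
R4 ← R4 + 5/2·R2.
R3 ← R3 / (-4).
R2 ← R2 − 2·R3.
R4 ← R4 − 2·R3.
Row 4 reduces to 0 = -1/2, a contradiction. The system is inconsistent.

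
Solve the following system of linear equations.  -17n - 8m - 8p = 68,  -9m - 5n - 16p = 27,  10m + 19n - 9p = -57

m = 1, n = -4, p = -1

Row-reduce the augmented matrix:
R1 ← R1 / (-8).
R2 ← R2 + 9·R1.
R3 ← R3 − 10·R1.
R2 ← R2 / (113/8).
R1 ← R1 − 17/8·R2.
R3 ← R3 + 9/4·R2.
R3 ← R3 / (-2273/113).
R1 ← R1 − 232/113·R3.
R2 ← R2 + 56/113·R3.
Reading off the reduced rows gives m = 1, n = -4, p = -1.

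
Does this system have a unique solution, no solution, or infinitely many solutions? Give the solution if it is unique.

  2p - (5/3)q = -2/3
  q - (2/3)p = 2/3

p = 1/2, q = 1

Row-reduce the augmented matrix:
R1 ← R1 / (2).
R2 ← R2 + 2/3·R1.
R2 ← R2 / (4/9).
R1 ← R1 + 5/6·R2.
Reading off the reduced rows gives p = 1/2, q = 1.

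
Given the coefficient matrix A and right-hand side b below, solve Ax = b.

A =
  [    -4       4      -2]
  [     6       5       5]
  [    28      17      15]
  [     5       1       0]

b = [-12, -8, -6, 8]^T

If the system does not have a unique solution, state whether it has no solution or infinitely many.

Row-reduce:
R1 ← R1 / (-4).
R2 ← R2 − 6·R1.
R3 ← R3 − 28·R1.
R4 ← R4 − 5·R1.
R2 ← R2 / (11).
R1 ← R1 + 1·R2.
R3 ← R3 − 45·R2.
R4 ← R4 − 6·R2.
R3 ← R3 / (-79/11).
R1 ← R1 − 15/22·R3.
R2 ← R2 − 2/11·R3.
R4 ← R4 + 79/22·R3.
Row 4 reduces to 0 = -1, a contradiction. The system is inconsistent.

no solution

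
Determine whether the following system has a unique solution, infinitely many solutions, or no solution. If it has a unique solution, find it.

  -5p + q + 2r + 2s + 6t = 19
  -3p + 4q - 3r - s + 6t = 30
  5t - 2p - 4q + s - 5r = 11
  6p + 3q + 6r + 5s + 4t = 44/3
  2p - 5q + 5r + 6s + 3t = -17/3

Row-reduce the augmented matrix:
R1 ← R1 / (-5).
R2 ← R2 + 3·R1.
R3 ← R3 + 2·R1.
R4 ← R4 − 6·R1.
R5 ← R5 − 2·R1.
R2 ← R2 / (17/5).
R1 ← R1 + 1/5·R2.
R3 ← R3 + 22/5·R2.
R4 ← R4 − 21/5·R2.
R5 ← R5 + 23/5·R2.
R3 ← R3 / (-191/17).
R1 ← R1 + 11/17·R3.
R2 ← R2 + 21/17·R3.
R4 ← R4 − 231/17·R3.
R5 ← R5 − 2/17·R3.
R4 ← R4 / (1321/191).
R1 ← R1 + 72/191·R4.
R2 ← R2 + 68/191·R4.
R3 ← R3 − 45/191·R4.
R5 ← R5 − 725/191·R4.
R5 ← R5 / (528/1321).
R1 ← R1 + 743/1321·R5.
R2 ← R2 − 1133/1321·R5.
R3 ← R3 + 1352/1321·R5.
R4 ← R4 − 2891/1321·R5.
Reading off the reduced rows gives p = 0, q = 7/3, r = -1, s = 1/3, t = 3.

p = 0, q = 7/3, r = -1, s = 1/3, t = 3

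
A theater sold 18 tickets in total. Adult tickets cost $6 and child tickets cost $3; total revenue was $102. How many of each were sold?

adult tickets: 16, child tickets: 2

Let a = adult tickets, c = child tickets.
  a + c = 18
  6a + 3c = 102
From equation 1: a = 18 − c.
Substitute into equation 2 and solve: c = 2.
Then a = 16.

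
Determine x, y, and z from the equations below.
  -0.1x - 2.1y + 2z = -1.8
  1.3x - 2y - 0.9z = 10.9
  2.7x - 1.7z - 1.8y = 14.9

x = 1, y = -3, z = -4

Row-reduce the augmented matrix:
R1 ← R1 / (-1/10).
R2 ← R2 − 13/10·R1.
R3 ← R3 − 27/10·R1.
R2 ← R2 / (-293/10).
R1 ← R1 − 21·R2.
R3 ← R3 + 117/2·R2.
R3 ← R3 / (3202/1465).
R1 ← R1 + 589/293·R3.
R2 ← R2 + 251/293·R3.
Reading off the reduced rows gives x = 1, y = -3, z = -4.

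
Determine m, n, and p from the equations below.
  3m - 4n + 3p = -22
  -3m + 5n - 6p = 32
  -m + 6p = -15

Row-reduce the augmented matrix:
R1 ← R1 / (3).
R2 ← R2 + 3·R1.
R3 ← R3 + 1·R1.
R1 ← R1 + 4/3·R2.
R3 ← R3 + 4/3·R2.
R3 ← R3 / (3).
R1 ← R1 + 3·R3.
R2 ← R2 + 3·R3.
Reading off the reduced rows gives m = -3, n = 1, p = -3.

m = -3, n = 1, p = -3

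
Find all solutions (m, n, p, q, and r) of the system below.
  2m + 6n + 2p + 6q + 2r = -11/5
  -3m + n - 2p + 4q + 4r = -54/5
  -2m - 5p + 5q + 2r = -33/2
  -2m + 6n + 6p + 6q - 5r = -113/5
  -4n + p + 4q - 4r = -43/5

Row-reduce the augmented matrix:
R1 ← R1 / (2).
R2 ← R2 + 3·R1.
R3 ← R3 + 2·R1.
R4 ← R4 + 2·R1.
R2 ← R2 / (10).
R1 ← R1 − 3·R2.
R3 ← R3 − 6·R2.
R4 ← R4 − 12·R2.
R5 ← R5 + 4·R2.
R3 ← R3 / (-18/5).
R1 ← R1 − 7/10·R3.
R2 ← R2 − 1/10·R3.
R4 ← R4 − 34/5·R3.
R5 ← R5 − 7/5·R3.
R4 ← R4 / (22/9).
R1 ← R1 + 5/18·R4.
R2 ← R2 − 25/18·R4.
R3 ← R3 + 8/9·R4.
R5 ← R5 − 94/9·R4.
R5 ← R5 / (1079/22).
R1 ← R1 + 109/44·R5.
R2 ← R2 − 325/44·R5.
R3 ← R3 + 93/22·R5.
R4 ← R4 + 53/11·R5.
Reading off the reduced rows gives m = 3, n = -1, p = 7/5, q = -3/2, r = 2.

m = 3, n = -1, p = 7/5, q = -3/2, r = 2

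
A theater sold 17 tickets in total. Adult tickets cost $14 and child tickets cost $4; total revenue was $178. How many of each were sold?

adult tickets: 11, child tickets: 6

Let a = adult tickets, c = child tickets.
  a + c = 17
  14a + 4c = 178
From equation 1: a = 17 − c.
Substitute into equation 2 and solve: c = 6.
Then a = 11.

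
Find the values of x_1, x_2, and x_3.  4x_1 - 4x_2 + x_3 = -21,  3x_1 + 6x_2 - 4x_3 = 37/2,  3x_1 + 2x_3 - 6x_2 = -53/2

x_1 = -2, x_2 = 11/4, x_3 = -2

Row-reduce the augmented matrix:
R1 ← R1 / (4).
R2 ← R2 − 3·R1.
R3 ← R3 − 3·R1.
R2 ← R2 / (9).
R1 ← R1 + 1·R2.
R3 ← R3 + 3·R2.
R3 ← R3 / (-1/3).
R1 ← R1 + 5/18·R3.
R2 ← R2 + 19/36·R3.
Reading off the reduced rows gives x_1 = -2, x_2 = 11/4, x_3 = -2.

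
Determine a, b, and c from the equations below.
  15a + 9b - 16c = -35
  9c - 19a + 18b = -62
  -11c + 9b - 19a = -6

a = -1, b = -4, c = -1

Row-reduce the augmented matrix:
R1 ← R1 / (15).
R2 ← R2 + 19·R1.
R3 ← R3 + 19·R1.
R2 ← R2 / (147/5).
R1 ← R1 − 3/5·R2.
R3 ← R3 − 102/5·R2.
R3 ← R3 / (-1149/49).
R1 ← R1 + 41/49·R3.
R2 ← R2 + 169/441·R3.
Reading off the reduced rows gives a = -1, b = -4, c = -1.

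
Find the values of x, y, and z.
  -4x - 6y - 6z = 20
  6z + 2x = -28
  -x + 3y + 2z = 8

x = -5, y = 3, z = -3

Row-reduce the augmented matrix:
R1 ← R1 / (-4).
R2 ← R2 − 2·R1.
R3 ← R3 + 1·R1.
R2 ← R2 / (-3).
R1 ← R1 − 3/2·R2.
R3 ← R3 − 9/2·R2.
R3 ← R3 / (8).
R1 ← R1 − 3·R3.
R2 ← R2 + 1·R3.
Reading off the reduced rows gives x = -5, y = 3, z = -3.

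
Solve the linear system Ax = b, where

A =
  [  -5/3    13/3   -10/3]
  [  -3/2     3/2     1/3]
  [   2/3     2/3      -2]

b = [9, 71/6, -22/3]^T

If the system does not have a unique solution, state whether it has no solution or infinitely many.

Row-reduce:
R1 ← R1 / (-5/3).
R2 ← R2 + 3/2·R1.
R3 ← R3 − 2/3·R1.
R2 ← R2 / (-12/5).
R1 ← R1 + 13/5·R2.
R3 ← R3 − 12/5·R2.
Rank is 2 with 3 unknowns, leaving x_3 free.

infinitely many solutions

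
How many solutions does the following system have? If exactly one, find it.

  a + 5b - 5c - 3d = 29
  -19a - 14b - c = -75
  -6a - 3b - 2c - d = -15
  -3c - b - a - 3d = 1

no solution

Row-reduce:
R2 ← R2 + 19·R1.
R3 ← R3 + 6·R1.
R4 ← R4 + 1·R1.
R2 ← R2 / (81).
R1 ← R1 − 5·R2.
R3 ← R3 − 27·R2.
R4 ← R4 − 4·R2.
Swap R3 and R4.
R3 ← R3 / (-88/27).
R1 ← R1 − 25/27·R3.
R2 ← R2 + 32/27·R3.
Row 4 reduces to 0 = 1/3, a contradiction. The system is inconsistent.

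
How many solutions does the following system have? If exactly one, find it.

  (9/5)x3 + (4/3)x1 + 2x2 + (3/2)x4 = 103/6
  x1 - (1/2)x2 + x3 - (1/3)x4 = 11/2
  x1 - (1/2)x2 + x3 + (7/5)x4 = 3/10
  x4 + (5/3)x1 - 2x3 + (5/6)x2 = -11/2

x1 = 2, x2 = 5, x3 = 5, x4 = -3

Row-reduce the augmented matrix:
R1 ← R1 / (4/3).
R2 ← R2 − 1·R1.
R3 ← R3 − 1·R1.
R4 ← R4 − 5/3·R1.
R2 ← R2 / (-2).
R1 ← R1 − 3/2·R2.
R3 ← R3 + 2·R2.
R4 ← R4 + 5/3·R2.
Swap R3 and R4.
R3 ← R3 / (-95/24).
R1 ← R1 − 87/80·R3.
R2 ← R2 − 7/40·R3.
R4 ← R4 / (26/15).
R1 ← R1 − 237/1900·R4.
R2 ← R2 − 707/950·R4.
R3 ← R3 + 49/570·R4.
Reading off the reduced rows gives x1 = 2, x2 = 5, x3 = 5, x4 = -3.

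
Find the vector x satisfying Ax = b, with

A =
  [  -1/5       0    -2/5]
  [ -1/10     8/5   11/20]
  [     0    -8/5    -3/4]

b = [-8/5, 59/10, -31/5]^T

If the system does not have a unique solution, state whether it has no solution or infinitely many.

no solution

Row-reduce:
R1 ← R1 / (-1/5).
R2 ← R2 + 1/10·R1.
R2 ← R2 / (8/5).
R3 ← R3 + 8/5·R2.
Row 3 reduces to 0 = 1/2, a contradiction. The system is inconsistent.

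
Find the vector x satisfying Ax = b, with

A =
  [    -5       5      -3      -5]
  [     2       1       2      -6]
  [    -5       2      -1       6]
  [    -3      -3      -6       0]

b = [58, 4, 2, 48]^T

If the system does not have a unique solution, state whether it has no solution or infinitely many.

Row-reduce the augmented matrix:
R1 ← R1 / (-5).
R2 ← R2 − 2·R1.
R3 ← R3 + 5·R1.
R4 ← R4 + 3·R1.
R2 ← R2 / (3).
R1 ← R1 + 1·R2.
R3 ← R3 + 3·R2.
R4 ← R4 + 6·R2.
R3 ← R3 / (14/5).
R1 ← R1 − 13/15·R3.
R2 ← R2 − 4/15·R3.
R4 ← R4 + 13/5·R3.
R4 ← R4 / (-143/14).
R1 ← R1 + 109/42·R4.
R2 ← R2 + 62/21·R4.
R3 ← R3 − 15/14·R4.
Reading off the reduced rows gives x_1 = -4, x_2 = 0, x_3 = -6, x_4 = -4.

x_1 = -4, x_2 = 0, x_3 = -6, x_4 = -4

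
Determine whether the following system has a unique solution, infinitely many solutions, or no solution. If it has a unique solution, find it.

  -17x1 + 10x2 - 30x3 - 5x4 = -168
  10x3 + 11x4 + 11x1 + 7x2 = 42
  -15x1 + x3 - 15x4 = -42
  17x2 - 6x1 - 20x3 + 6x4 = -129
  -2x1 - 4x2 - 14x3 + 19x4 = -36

no solution

Row-reduce:
R1 ← R1 / (-17).
R2 ← R2 − 11·R1.
R3 ← R3 + 15·R1.
R4 ← R4 + 6·R1.
R5 ← R5 + 2·R1.
R2 ← R2 / (229/17).
R1 ← R1 + 10/17·R2.
R3 ← R3 + 150/17·R2.
R4 ← R4 − 229/17·R2.
R5 ← R5 + 88/17·R2.
R3 ← R3 / (4879/229).
R1 ← R1 − 310/229·R3.
R2 ← R2 + 160/229·R3.
R5 ← R5 + 3226/229·R3.
Swap R4 and R5.
R4 ← R4 / (13197/697).
R1 ← R1 − 685/697·R4.
R2 ← R2 − 276/697·R4.
R3 ← R3 + 180/697·R4.
Row 5 reduces to 0 = -3, a contradiction. The system is inconsistent.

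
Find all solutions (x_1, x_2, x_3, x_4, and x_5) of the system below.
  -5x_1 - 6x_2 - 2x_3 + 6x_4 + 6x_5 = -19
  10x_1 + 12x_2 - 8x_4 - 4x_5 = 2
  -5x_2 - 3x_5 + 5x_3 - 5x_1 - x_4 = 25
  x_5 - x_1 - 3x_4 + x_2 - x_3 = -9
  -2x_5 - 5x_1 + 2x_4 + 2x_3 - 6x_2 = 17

Row-reduce:
R1 ← R1 / (-5).
R2 ← R2 − 10·R1.
R3 ← R3 + 5·R1.
R4 ← R4 + 1·R1.
R5 ← R5 + 5·R1.
Swap R2 and R3.
R1 ← R1 − 6/5·R2.
R4 ← R4 − 11/5·R2.
R3 ← R3 / (-4).
R1 ← R1 + 8·R3.
R2 ← R2 − 7·R3.
R4 ← R4 + 16·R3.
R5 ← R5 − 4·R3.
R4 ← R4 / (-24/5).
R1 ← R1 + 4/5·R4.
R3 ← R3 + 1·R4.
Rank is 4 with 5 unknowns, leaving x_5 free.

infinitely many solutions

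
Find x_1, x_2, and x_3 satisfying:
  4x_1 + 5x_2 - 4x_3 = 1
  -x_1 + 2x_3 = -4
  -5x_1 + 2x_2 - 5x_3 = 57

x_1 = -6, x_2 = 1, x_3 = -5

Row-reduce the augmented matrix:
R1 ← R1 / (4).
R2 ← R2 + 1·R1.
R3 ← R3 + 5·R1.
R2 ← R2 / (5/4).
R1 ← R1 − 5/4·R2.
R3 ← R3 − 33/4·R2.
R3 ← R3 / (-83/5).
R1 ← R1 + 2·R3.
R2 ← R2 − 4/5·R3.
Reading off the reduced rows gives x_1 = -6, x_2 = 1, x_3 = -5.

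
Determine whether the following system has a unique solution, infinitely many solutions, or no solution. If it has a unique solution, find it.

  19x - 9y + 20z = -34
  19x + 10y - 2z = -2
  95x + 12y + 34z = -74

infinitely many solutions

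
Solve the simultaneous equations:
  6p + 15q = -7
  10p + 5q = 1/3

Row-reduce the augmented matrix:
R1 ← R1 / (6).
R2 ← R2 − 10·R1.
R2 ← R2 / (-20).
R1 ← R1 − 5/2·R2.
Reading off the reduced rows gives p = 1/3, q = -3/5.

p = 1/3, q = -3/5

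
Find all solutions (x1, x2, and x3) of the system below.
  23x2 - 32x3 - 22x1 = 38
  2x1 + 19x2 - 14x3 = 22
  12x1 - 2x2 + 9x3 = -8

Row-reduce:
R1 ← R1 / (-22).
R2 ← R2 − 2·R1.
R3 ← R3 − 12·R1.
R2 ← R2 / (232/11).
R1 ← R1 + 23/22·R2.
R3 ← R3 − 116/11·R2.
Rank is 2 with 3 unknowns, leaving x3 free.

infinitely many solutions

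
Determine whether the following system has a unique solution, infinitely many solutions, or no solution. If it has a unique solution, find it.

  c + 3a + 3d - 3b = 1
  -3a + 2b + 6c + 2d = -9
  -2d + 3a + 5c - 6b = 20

infinitely many solutions

Row-reduce:
R1 ← R1 / (3).
R2 ← R2 + 3·R1.
R3 ← R3 − 3·R1.
R2 ← R2 / (-1).
R1 ← R1 + 1·R2.
R3 ← R3 + 3·R2.
R3 ← R3 / (-17).
R1 ← R1 + 20/3·R3.
R2 ← R2 + 7·R3.
Rank is 3 with 4 unknowns, leaving d free.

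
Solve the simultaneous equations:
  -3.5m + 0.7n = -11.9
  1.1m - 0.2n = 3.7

Row-reduce the augmented matrix:
R1 ← R1 / (-7/2).
R2 ← R2 − 11/10·R1.
R2 ← R2 / (1/50).
R1 ← R1 + 1/5·R2.
Reading off the reduced rows gives m = 3, n = -2.

m = 3, n = -2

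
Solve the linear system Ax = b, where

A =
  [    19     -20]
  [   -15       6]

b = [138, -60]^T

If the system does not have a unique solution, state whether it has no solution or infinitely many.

x_1 = 2, x_2 = -5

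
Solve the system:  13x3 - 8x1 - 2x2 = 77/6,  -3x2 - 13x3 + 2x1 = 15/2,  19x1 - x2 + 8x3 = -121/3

x1 = -2, x2 = -5/3, x3 = -1/2

Row-reduce the augmented matrix:
R1 ← R1 / (-8).
R2 ← R2 − 2·R1.
R3 ← R3 − 19·R1.
R2 ← R2 / (-7/2).
R1 ← R1 − 1/4·R2.
R3 ← R3 + 23/4·R2.
R3 ← R3 / (1537/28).
R1 ← R1 + 65/28·R3.
R2 ← R2 − 39/14·R3.
Reading off the reduced rows gives x1 = -2, x2 = -5/3, x3 = -1/2.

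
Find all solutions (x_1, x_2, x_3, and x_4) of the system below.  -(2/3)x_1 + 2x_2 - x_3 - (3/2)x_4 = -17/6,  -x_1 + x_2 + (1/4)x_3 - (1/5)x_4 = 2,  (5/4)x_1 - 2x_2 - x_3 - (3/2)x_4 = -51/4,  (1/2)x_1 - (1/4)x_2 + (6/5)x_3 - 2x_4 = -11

x_1 = -1, x_2 = 2, x_3 = 0, x_4 = 5

Row-reduce the augmented matrix:
R1 ← R1 / (-2/3).
R2 ← R2 + 1·R1.
R3 ← R3 − 5/4·R1.
R4 ← R4 − 1/2·R1.
R2 ← R2 / (-2).
R1 ← R1 + 3·R2.
R3 ← R3 − 7/4·R2.
R4 ← R4 − 5/4·R2.
R3 ← R3 / (-43/32).
R1 ← R1 + 9/8·R3.
R2 ← R2 + 7/8·R3.
R4 ← R4 − 247/160·R3.
R4 ← R4 / (-81483/17200).
R1 ← R1 − 276/215·R4.
R2 ← R2 − 529/860·R4.
R3 ← R3 − 403/215·R4.
Reading off the reduced rows gives x_1 = -1, x_2 = 2, x_3 = 0, x_4 = 5.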